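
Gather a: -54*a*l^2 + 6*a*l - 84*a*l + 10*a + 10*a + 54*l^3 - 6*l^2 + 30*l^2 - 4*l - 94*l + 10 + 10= a*(-54*l^2 - 78*l + 20) + 54*l^3 + 24*l^2 - 98*l + 20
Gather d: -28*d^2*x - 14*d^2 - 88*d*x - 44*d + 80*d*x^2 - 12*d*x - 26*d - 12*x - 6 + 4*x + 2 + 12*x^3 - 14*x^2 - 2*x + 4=d^2*(-28*x - 14) + d*(80*x^2 - 100*x - 70) + 12*x^3 - 14*x^2 - 10*x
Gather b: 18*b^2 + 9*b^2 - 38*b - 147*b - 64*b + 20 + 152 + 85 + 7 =27*b^2 - 249*b + 264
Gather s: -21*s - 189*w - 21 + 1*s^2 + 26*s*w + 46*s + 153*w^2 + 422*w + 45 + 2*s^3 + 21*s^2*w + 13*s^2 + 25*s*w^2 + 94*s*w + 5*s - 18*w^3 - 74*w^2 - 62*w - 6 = 2*s^3 + s^2*(21*w + 14) + s*(25*w^2 + 120*w + 30) - 18*w^3 + 79*w^2 + 171*w + 18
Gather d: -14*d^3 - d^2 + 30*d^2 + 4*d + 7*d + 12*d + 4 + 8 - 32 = -14*d^3 + 29*d^2 + 23*d - 20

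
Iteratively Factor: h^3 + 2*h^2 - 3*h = (h + 3)*(h^2 - h) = h*(h + 3)*(h - 1)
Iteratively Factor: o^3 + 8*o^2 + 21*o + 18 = (o + 3)*(o^2 + 5*o + 6) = (o + 2)*(o + 3)*(o + 3)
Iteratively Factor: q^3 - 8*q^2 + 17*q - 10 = (q - 2)*(q^2 - 6*q + 5) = (q - 5)*(q - 2)*(q - 1)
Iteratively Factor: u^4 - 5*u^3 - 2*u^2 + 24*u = (u + 2)*(u^3 - 7*u^2 + 12*u) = (u - 4)*(u + 2)*(u^2 - 3*u) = u*(u - 4)*(u + 2)*(u - 3)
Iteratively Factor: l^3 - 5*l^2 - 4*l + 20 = (l - 5)*(l^2 - 4) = (l - 5)*(l + 2)*(l - 2)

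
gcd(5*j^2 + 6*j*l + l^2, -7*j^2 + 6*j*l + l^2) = 1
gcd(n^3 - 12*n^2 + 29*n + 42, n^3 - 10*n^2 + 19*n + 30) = n^2 - 5*n - 6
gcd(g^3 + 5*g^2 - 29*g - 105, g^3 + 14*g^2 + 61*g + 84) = g^2 + 10*g + 21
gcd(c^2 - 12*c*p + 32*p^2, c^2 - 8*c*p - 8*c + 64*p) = -c + 8*p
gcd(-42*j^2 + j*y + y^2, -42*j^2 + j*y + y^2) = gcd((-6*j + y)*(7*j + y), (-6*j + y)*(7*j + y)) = -42*j^2 + j*y + y^2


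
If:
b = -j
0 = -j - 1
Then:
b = 1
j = -1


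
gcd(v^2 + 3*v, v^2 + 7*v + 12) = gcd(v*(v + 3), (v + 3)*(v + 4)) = v + 3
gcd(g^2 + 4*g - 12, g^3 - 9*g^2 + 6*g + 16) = g - 2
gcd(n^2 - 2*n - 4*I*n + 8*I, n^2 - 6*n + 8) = n - 2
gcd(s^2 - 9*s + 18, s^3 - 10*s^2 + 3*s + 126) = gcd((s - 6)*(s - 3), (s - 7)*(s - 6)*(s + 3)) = s - 6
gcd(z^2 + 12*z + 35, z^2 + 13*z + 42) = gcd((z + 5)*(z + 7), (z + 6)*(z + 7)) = z + 7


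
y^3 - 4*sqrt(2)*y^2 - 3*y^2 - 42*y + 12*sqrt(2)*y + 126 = (y - 3)*(y - 7*sqrt(2))*(y + 3*sqrt(2))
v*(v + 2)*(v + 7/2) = v^3 + 11*v^2/2 + 7*v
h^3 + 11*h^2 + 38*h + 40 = (h + 2)*(h + 4)*(h + 5)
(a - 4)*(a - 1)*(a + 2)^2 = a^4 - a^3 - 12*a^2 - 4*a + 16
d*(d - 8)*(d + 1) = d^3 - 7*d^2 - 8*d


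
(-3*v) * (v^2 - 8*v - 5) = -3*v^3 + 24*v^2 + 15*v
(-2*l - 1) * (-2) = 4*l + 2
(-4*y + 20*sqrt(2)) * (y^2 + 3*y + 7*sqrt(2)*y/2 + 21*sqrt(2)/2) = -4*y^3 - 12*y^2 + 6*sqrt(2)*y^2 + 18*sqrt(2)*y + 140*y + 420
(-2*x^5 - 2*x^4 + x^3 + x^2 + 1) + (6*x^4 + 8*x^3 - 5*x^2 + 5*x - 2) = -2*x^5 + 4*x^4 + 9*x^3 - 4*x^2 + 5*x - 1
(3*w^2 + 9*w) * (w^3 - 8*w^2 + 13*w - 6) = 3*w^5 - 15*w^4 - 33*w^3 + 99*w^2 - 54*w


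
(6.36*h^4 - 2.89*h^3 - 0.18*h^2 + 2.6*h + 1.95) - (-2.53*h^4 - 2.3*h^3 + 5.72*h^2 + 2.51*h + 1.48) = 8.89*h^4 - 0.59*h^3 - 5.9*h^2 + 0.0900000000000003*h + 0.47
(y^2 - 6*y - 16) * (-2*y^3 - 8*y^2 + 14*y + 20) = -2*y^5 + 4*y^4 + 94*y^3 + 64*y^2 - 344*y - 320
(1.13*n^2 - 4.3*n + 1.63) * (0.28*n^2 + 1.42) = 0.3164*n^4 - 1.204*n^3 + 2.061*n^2 - 6.106*n + 2.3146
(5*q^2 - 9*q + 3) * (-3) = -15*q^2 + 27*q - 9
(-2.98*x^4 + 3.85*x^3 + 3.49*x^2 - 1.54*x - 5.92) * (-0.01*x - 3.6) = 0.0298*x^5 + 10.6895*x^4 - 13.8949*x^3 - 12.5486*x^2 + 5.6032*x + 21.312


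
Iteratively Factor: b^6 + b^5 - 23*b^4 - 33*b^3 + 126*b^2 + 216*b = (b - 3)*(b^5 + 4*b^4 - 11*b^3 - 66*b^2 - 72*b) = (b - 4)*(b - 3)*(b^4 + 8*b^3 + 21*b^2 + 18*b) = (b - 4)*(b - 3)*(b + 2)*(b^3 + 6*b^2 + 9*b) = b*(b - 4)*(b - 3)*(b + 2)*(b^2 + 6*b + 9) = b*(b - 4)*(b - 3)*(b + 2)*(b + 3)*(b + 3)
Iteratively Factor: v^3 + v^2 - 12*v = (v - 3)*(v^2 + 4*v) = v*(v - 3)*(v + 4)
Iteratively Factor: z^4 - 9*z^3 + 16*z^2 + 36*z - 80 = (z - 4)*(z^3 - 5*z^2 - 4*z + 20) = (z - 5)*(z - 4)*(z^2 - 4) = (z - 5)*(z - 4)*(z - 2)*(z + 2)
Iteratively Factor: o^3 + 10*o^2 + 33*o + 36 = (o + 3)*(o^2 + 7*o + 12) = (o + 3)*(o + 4)*(o + 3)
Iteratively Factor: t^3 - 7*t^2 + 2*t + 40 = (t - 5)*(t^2 - 2*t - 8) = (t - 5)*(t - 4)*(t + 2)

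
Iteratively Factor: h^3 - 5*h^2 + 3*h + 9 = (h - 3)*(h^2 - 2*h - 3) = (h - 3)^2*(h + 1)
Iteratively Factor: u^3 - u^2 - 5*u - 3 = (u + 1)*(u^2 - 2*u - 3) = (u - 3)*(u + 1)*(u + 1)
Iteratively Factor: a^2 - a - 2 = (a - 2)*(a + 1)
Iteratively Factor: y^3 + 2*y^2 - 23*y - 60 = (y + 3)*(y^2 - y - 20) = (y + 3)*(y + 4)*(y - 5)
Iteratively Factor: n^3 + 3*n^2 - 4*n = (n - 1)*(n^2 + 4*n) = n*(n - 1)*(n + 4)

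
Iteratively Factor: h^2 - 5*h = (h - 5)*(h)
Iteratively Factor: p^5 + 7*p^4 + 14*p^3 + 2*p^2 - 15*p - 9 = (p - 1)*(p^4 + 8*p^3 + 22*p^2 + 24*p + 9) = (p - 1)*(p + 1)*(p^3 + 7*p^2 + 15*p + 9) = (p - 1)*(p + 1)*(p + 3)*(p^2 + 4*p + 3) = (p - 1)*(p + 1)^2*(p + 3)*(p + 3)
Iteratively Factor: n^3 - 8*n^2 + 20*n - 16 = (n - 2)*(n^2 - 6*n + 8) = (n - 4)*(n - 2)*(n - 2)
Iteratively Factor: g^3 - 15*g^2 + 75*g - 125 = (g - 5)*(g^2 - 10*g + 25) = (g - 5)^2*(g - 5)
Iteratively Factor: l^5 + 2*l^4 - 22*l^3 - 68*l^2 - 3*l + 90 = (l + 2)*(l^4 - 22*l^2 - 24*l + 45) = (l + 2)*(l + 3)*(l^3 - 3*l^2 - 13*l + 15) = (l - 5)*(l + 2)*(l + 3)*(l^2 + 2*l - 3) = (l - 5)*(l + 2)*(l + 3)^2*(l - 1)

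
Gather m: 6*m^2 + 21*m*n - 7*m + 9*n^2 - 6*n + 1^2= 6*m^2 + m*(21*n - 7) + 9*n^2 - 6*n + 1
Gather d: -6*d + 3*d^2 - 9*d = 3*d^2 - 15*d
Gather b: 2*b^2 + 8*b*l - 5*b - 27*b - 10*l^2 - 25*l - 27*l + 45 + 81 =2*b^2 + b*(8*l - 32) - 10*l^2 - 52*l + 126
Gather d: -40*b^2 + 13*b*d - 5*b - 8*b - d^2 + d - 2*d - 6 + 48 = -40*b^2 - 13*b - d^2 + d*(13*b - 1) + 42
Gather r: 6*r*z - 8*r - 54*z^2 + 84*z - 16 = r*(6*z - 8) - 54*z^2 + 84*z - 16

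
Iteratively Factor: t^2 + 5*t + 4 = (t + 1)*(t + 4)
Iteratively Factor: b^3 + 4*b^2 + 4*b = (b + 2)*(b^2 + 2*b) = (b + 2)^2*(b)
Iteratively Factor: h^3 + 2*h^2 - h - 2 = (h + 2)*(h^2 - 1) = (h + 1)*(h + 2)*(h - 1)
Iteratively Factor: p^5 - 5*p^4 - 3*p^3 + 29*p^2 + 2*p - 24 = (p + 1)*(p^4 - 6*p^3 + 3*p^2 + 26*p - 24) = (p + 1)*(p + 2)*(p^3 - 8*p^2 + 19*p - 12) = (p - 3)*(p + 1)*(p + 2)*(p^2 - 5*p + 4) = (p - 4)*(p - 3)*(p + 1)*(p + 2)*(p - 1)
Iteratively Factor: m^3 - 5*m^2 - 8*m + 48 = (m - 4)*(m^2 - m - 12) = (m - 4)^2*(m + 3)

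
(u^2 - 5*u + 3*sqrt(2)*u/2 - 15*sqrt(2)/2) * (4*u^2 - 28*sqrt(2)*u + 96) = 4*u^4 - 22*sqrt(2)*u^3 - 20*u^3 + 12*u^2 + 110*sqrt(2)*u^2 - 60*u + 144*sqrt(2)*u - 720*sqrt(2)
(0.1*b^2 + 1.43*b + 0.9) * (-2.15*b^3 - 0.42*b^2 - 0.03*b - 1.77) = -0.215*b^5 - 3.1165*b^4 - 2.5386*b^3 - 0.5979*b^2 - 2.5581*b - 1.593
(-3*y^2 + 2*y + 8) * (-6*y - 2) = 18*y^3 - 6*y^2 - 52*y - 16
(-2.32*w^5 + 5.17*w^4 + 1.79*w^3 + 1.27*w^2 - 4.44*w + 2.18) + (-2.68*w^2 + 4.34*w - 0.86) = -2.32*w^5 + 5.17*w^4 + 1.79*w^3 - 1.41*w^2 - 0.100000000000001*w + 1.32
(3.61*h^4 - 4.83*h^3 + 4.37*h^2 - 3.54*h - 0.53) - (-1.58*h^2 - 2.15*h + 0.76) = 3.61*h^4 - 4.83*h^3 + 5.95*h^2 - 1.39*h - 1.29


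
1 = 1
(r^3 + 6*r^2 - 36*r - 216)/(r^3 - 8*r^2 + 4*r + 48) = (r^2 + 12*r + 36)/(r^2 - 2*r - 8)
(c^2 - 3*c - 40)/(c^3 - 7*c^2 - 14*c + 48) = (c + 5)/(c^2 + c - 6)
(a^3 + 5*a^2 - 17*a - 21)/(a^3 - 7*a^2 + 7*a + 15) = (a + 7)/(a - 5)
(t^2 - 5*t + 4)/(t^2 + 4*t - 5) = (t - 4)/(t + 5)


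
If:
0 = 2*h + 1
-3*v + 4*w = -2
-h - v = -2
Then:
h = -1/2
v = 5/2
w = 11/8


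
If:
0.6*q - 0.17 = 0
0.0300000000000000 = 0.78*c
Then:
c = 0.04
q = 0.28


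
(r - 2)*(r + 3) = r^2 + r - 6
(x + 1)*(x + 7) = x^2 + 8*x + 7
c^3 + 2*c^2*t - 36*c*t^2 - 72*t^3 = (c - 6*t)*(c + 2*t)*(c + 6*t)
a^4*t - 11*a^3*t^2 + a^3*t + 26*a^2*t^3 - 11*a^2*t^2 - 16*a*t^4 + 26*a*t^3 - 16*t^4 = (a - 8*t)*(a - 2*t)*(a - t)*(a*t + t)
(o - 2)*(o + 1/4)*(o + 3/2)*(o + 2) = o^4 + 7*o^3/4 - 29*o^2/8 - 7*o - 3/2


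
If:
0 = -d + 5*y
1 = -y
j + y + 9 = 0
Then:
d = -5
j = -8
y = -1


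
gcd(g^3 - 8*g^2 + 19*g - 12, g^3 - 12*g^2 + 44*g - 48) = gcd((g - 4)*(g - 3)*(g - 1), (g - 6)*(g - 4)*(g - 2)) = g - 4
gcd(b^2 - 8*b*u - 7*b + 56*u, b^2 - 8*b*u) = -b + 8*u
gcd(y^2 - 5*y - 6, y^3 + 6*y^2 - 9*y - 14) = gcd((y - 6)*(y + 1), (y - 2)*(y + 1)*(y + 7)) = y + 1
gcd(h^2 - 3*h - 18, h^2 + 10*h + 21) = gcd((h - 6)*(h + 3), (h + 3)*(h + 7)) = h + 3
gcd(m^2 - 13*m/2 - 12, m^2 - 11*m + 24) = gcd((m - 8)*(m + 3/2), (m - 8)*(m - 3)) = m - 8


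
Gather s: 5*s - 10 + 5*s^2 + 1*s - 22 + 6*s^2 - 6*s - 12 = 11*s^2 - 44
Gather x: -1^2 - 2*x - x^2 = -x^2 - 2*x - 1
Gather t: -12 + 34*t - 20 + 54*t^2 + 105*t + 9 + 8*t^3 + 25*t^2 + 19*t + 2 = 8*t^3 + 79*t^2 + 158*t - 21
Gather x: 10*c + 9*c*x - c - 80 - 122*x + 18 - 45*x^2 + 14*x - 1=9*c - 45*x^2 + x*(9*c - 108) - 63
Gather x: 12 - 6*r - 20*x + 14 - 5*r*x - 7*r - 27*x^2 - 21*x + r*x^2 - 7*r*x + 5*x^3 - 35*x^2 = -13*r + 5*x^3 + x^2*(r - 62) + x*(-12*r - 41) + 26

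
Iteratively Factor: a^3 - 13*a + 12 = (a + 4)*(a^2 - 4*a + 3) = (a - 3)*(a + 4)*(a - 1)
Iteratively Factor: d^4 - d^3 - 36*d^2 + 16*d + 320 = (d + 4)*(d^3 - 5*d^2 - 16*d + 80) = (d + 4)^2*(d^2 - 9*d + 20) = (d - 4)*(d + 4)^2*(d - 5)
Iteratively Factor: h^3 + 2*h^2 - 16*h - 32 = (h - 4)*(h^2 + 6*h + 8) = (h - 4)*(h + 2)*(h + 4)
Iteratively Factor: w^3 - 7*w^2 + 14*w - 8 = (w - 4)*(w^2 - 3*w + 2) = (w - 4)*(w - 2)*(w - 1)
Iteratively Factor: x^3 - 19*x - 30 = (x + 3)*(x^2 - 3*x - 10) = (x + 2)*(x + 3)*(x - 5)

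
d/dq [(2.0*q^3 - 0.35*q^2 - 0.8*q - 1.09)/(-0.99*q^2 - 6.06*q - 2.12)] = (-1.98*q^4 - 24.24*q^3 - 11.391*q^2 - 0.6742*q - 4.9094)/(0.9801*q^4 + 11.9988*q^3 + 40.9212*q^2 + 25.6944*q + 4.4944)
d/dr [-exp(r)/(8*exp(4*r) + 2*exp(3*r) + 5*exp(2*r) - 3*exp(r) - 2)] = (24*exp(4*r) + 4*exp(3*r) + 5*exp(2*r) + 2)*exp(r)/(64*exp(8*r) + 32*exp(7*r) + 84*exp(6*r) - 28*exp(5*r) - 19*exp(4*r) - 38*exp(3*r) - 11*exp(2*r) + 12*exp(r) + 4)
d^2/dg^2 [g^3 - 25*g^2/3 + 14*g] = 6*g - 50/3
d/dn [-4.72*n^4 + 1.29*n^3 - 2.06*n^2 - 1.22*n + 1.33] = -18.88*n^3 + 3.87*n^2 - 4.12*n - 1.22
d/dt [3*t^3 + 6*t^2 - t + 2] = 9*t^2 + 12*t - 1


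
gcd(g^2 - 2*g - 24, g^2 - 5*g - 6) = g - 6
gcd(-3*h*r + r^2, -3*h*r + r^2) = -3*h*r + r^2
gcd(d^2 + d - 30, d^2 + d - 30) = d^2 + d - 30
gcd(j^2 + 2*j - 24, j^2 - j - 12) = j - 4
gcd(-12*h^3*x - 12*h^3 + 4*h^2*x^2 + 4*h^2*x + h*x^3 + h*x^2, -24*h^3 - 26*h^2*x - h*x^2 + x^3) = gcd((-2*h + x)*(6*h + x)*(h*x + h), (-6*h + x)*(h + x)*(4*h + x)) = 1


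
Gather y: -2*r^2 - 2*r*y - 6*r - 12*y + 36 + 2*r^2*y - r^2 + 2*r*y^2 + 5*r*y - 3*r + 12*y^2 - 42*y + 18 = -3*r^2 - 9*r + y^2*(2*r + 12) + y*(2*r^2 + 3*r - 54) + 54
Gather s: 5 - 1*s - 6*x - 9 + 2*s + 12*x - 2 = s + 6*x - 6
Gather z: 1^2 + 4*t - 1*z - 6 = 4*t - z - 5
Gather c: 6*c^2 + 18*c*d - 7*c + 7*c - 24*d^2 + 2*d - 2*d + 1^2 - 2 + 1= 6*c^2 + 18*c*d - 24*d^2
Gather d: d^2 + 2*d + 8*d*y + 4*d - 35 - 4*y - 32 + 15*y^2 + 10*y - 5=d^2 + d*(8*y + 6) + 15*y^2 + 6*y - 72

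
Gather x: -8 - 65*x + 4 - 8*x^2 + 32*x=-8*x^2 - 33*x - 4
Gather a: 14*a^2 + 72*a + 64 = 14*a^2 + 72*a + 64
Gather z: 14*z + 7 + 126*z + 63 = 140*z + 70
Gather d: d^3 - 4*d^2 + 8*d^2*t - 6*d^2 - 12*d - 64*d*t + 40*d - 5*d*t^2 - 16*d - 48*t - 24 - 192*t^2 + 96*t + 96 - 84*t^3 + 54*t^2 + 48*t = d^3 + d^2*(8*t - 10) + d*(-5*t^2 - 64*t + 12) - 84*t^3 - 138*t^2 + 96*t + 72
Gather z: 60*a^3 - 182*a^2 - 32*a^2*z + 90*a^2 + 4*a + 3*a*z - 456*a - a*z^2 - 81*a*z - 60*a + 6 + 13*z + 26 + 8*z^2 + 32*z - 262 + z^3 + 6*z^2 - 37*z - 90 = 60*a^3 - 92*a^2 - 512*a + z^3 + z^2*(14 - a) + z*(-32*a^2 - 78*a + 8) - 320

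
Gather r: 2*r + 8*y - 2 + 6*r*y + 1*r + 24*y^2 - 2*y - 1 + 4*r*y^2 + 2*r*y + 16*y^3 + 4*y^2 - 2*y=r*(4*y^2 + 8*y + 3) + 16*y^3 + 28*y^2 + 4*y - 3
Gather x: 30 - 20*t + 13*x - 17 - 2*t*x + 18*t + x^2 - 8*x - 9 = -2*t + x^2 + x*(5 - 2*t) + 4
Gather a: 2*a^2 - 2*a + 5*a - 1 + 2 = 2*a^2 + 3*a + 1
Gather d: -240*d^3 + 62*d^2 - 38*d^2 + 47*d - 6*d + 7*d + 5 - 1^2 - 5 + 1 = -240*d^3 + 24*d^2 + 48*d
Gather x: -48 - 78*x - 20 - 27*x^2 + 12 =-27*x^2 - 78*x - 56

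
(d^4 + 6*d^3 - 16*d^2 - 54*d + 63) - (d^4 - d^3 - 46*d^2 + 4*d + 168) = 7*d^3 + 30*d^2 - 58*d - 105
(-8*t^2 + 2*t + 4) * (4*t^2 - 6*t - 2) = -32*t^4 + 56*t^3 + 20*t^2 - 28*t - 8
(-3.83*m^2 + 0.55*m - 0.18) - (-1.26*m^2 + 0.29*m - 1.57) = -2.57*m^2 + 0.26*m + 1.39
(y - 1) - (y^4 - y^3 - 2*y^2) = -y^4 + y^3 + 2*y^2 + y - 1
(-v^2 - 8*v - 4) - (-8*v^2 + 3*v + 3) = 7*v^2 - 11*v - 7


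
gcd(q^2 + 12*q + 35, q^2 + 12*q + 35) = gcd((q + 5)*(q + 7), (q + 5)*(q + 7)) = q^2 + 12*q + 35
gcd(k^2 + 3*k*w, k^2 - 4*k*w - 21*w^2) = k + 3*w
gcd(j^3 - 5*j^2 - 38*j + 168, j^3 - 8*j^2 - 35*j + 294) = j^2 - j - 42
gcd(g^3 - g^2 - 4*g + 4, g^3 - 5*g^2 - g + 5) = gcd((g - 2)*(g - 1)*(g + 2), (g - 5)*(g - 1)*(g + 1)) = g - 1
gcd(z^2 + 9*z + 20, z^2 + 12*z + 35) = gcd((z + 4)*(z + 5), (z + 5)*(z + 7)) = z + 5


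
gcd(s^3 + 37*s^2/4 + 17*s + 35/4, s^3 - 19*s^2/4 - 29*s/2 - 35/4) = s^2 + 9*s/4 + 5/4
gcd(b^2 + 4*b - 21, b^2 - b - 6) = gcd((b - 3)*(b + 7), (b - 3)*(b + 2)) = b - 3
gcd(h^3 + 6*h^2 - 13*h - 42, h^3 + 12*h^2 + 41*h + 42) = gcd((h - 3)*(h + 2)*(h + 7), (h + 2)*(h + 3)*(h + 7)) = h^2 + 9*h + 14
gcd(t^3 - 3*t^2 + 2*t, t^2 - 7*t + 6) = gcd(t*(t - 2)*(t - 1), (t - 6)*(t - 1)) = t - 1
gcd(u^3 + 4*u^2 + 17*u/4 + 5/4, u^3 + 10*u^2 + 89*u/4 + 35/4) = u^2 + 3*u + 5/4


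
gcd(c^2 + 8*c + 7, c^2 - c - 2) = c + 1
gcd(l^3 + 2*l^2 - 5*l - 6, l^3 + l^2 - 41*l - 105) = l + 3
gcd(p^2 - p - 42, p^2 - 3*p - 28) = p - 7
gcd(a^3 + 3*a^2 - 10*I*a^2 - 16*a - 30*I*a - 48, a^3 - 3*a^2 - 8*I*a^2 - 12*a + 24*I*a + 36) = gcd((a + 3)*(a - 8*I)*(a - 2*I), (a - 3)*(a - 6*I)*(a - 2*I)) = a - 2*I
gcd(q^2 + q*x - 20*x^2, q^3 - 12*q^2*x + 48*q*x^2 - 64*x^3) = -q + 4*x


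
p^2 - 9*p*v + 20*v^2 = (p - 5*v)*(p - 4*v)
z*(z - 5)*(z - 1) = z^3 - 6*z^2 + 5*z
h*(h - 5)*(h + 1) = h^3 - 4*h^2 - 5*h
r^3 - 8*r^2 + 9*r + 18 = (r - 6)*(r - 3)*(r + 1)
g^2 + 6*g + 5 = (g + 1)*(g + 5)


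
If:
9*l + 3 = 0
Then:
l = -1/3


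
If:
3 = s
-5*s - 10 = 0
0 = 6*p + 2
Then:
No Solution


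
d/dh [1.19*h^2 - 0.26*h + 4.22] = 2.38*h - 0.26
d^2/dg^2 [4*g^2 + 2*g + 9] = 8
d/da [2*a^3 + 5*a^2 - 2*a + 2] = 6*a^2 + 10*a - 2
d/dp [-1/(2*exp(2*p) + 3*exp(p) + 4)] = (4*exp(p) + 3)*exp(p)/(2*exp(2*p) + 3*exp(p) + 4)^2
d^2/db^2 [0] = 0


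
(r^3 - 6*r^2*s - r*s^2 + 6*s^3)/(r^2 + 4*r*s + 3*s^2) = (r^2 - 7*r*s + 6*s^2)/(r + 3*s)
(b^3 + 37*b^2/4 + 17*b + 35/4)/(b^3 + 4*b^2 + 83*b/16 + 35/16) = 4*(b + 7)/(4*b + 7)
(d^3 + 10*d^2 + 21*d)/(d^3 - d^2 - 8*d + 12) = d*(d + 7)/(d^2 - 4*d + 4)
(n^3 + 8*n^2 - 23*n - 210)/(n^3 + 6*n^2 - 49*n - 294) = (n - 5)/(n - 7)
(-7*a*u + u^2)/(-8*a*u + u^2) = (7*a - u)/(8*a - u)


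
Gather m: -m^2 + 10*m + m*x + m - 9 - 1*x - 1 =-m^2 + m*(x + 11) - x - 10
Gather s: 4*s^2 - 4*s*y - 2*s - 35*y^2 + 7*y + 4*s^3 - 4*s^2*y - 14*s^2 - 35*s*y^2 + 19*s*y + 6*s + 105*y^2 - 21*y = 4*s^3 + s^2*(-4*y - 10) + s*(-35*y^2 + 15*y + 4) + 70*y^2 - 14*y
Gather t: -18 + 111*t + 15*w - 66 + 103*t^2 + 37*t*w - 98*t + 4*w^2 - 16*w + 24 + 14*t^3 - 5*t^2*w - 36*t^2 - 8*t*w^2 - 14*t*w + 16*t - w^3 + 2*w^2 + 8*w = 14*t^3 + t^2*(67 - 5*w) + t*(-8*w^2 + 23*w + 29) - w^3 + 6*w^2 + 7*w - 60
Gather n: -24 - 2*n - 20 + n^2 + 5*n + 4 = n^2 + 3*n - 40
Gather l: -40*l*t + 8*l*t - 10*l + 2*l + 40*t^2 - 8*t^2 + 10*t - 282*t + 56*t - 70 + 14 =l*(-32*t - 8) + 32*t^2 - 216*t - 56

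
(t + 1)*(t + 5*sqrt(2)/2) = t^2 + t + 5*sqrt(2)*t/2 + 5*sqrt(2)/2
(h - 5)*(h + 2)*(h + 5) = h^3 + 2*h^2 - 25*h - 50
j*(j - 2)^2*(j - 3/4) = j^4 - 19*j^3/4 + 7*j^2 - 3*j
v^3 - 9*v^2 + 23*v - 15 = (v - 5)*(v - 3)*(v - 1)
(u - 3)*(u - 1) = u^2 - 4*u + 3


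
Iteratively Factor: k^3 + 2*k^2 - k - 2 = (k + 1)*(k^2 + k - 2) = (k - 1)*(k + 1)*(k + 2)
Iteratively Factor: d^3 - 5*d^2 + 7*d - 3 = (d - 3)*(d^2 - 2*d + 1) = (d - 3)*(d - 1)*(d - 1)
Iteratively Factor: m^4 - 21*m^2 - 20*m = (m + 4)*(m^3 - 4*m^2 - 5*m) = (m - 5)*(m + 4)*(m^2 + m) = (m - 5)*(m + 1)*(m + 4)*(m)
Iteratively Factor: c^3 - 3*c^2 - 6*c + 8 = (c - 1)*(c^2 - 2*c - 8) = (c - 4)*(c - 1)*(c + 2)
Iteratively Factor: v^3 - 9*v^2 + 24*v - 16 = (v - 4)*(v^2 - 5*v + 4) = (v - 4)^2*(v - 1)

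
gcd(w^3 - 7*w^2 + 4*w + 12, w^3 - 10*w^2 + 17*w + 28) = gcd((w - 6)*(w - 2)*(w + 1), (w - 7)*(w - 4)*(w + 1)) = w + 1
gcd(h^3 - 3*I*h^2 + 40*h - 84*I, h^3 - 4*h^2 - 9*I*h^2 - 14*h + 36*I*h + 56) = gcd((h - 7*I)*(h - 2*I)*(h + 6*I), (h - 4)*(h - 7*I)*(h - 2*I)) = h^2 - 9*I*h - 14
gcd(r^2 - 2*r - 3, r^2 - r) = 1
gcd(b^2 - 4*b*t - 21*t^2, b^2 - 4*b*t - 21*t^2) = -b^2 + 4*b*t + 21*t^2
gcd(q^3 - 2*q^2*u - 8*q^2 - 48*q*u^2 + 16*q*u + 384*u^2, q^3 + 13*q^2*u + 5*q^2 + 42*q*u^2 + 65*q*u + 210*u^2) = q + 6*u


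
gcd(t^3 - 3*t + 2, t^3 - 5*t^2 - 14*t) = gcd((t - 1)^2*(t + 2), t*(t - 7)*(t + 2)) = t + 2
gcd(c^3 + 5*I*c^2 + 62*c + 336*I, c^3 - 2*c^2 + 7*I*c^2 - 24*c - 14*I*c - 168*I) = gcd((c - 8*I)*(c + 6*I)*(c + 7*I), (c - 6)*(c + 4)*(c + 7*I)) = c + 7*I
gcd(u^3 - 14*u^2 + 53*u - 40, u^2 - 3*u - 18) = 1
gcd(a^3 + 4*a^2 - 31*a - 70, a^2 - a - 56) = a + 7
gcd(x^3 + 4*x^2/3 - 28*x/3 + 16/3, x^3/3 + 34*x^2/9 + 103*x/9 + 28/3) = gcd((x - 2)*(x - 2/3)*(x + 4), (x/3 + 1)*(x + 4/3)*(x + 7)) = 1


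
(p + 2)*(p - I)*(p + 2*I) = p^3 + 2*p^2 + I*p^2 + 2*p + 2*I*p + 4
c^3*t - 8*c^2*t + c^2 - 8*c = c*(c - 8)*(c*t + 1)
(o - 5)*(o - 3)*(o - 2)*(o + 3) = o^4 - 7*o^3 + o^2 + 63*o - 90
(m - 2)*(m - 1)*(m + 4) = m^3 + m^2 - 10*m + 8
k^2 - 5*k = k*(k - 5)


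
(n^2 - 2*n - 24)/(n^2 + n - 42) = (n + 4)/(n + 7)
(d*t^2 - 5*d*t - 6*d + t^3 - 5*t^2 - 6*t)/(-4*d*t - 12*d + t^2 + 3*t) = (-d*t^2 + 5*d*t + 6*d - t^3 + 5*t^2 + 6*t)/(4*d*t + 12*d - t^2 - 3*t)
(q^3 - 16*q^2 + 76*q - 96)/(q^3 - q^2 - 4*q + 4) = (q^2 - 14*q + 48)/(q^2 + q - 2)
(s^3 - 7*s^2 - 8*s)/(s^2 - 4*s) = (s^2 - 7*s - 8)/(s - 4)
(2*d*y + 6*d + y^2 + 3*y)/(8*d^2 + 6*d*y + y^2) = (y + 3)/(4*d + y)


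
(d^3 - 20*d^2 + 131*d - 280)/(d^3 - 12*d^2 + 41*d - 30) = (d^2 - 15*d + 56)/(d^2 - 7*d + 6)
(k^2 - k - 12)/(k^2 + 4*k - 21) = (k^2 - k - 12)/(k^2 + 4*k - 21)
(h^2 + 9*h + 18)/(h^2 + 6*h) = (h + 3)/h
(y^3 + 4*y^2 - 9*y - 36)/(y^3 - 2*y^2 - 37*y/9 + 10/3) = 9*(y^2 + 7*y + 12)/(9*y^2 + 9*y - 10)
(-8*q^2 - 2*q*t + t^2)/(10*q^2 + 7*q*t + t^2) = (-4*q + t)/(5*q + t)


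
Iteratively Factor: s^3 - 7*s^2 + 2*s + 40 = (s - 5)*(s^2 - 2*s - 8) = (s - 5)*(s - 4)*(s + 2)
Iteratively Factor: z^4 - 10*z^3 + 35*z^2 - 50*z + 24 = (z - 2)*(z^3 - 8*z^2 + 19*z - 12) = (z - 3)*(z - 2)*(z^2 - 5*z + 4) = (z - 3)*(z - 2)*(z - 1)*(z - 4)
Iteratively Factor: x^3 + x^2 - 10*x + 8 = (x - 1)*(x^2 + 2*x - 8) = (x - 2)*(x - 1)*(x + 4)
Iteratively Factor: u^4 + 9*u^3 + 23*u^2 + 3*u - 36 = (u - 1)*(u^3 + 10*u^2 + 33*u + 36) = (u - 1)*(u + 4)*(u^2 + 6*u + 9) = (u - 1)*(u + 3)*(u + 4)*(u + 3)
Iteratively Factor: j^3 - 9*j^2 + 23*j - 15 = (j - 1)*(j^2 - 8*j + 15) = (j - 5)*(j - 1)*(j - 3)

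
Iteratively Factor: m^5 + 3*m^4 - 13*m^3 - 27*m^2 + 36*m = (m + 3)*(m^4 - 13*m^2 + 12*m) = (m - 1)*(m + 3)*(m^3 + m^2 - 12*m) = m*(m - 1)*(m + 3)*(m^2 + m - 12) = m*(m - 3)*(m - 1)*(m + 3)*(m + 4)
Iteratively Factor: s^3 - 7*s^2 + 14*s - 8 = (s - 2)*(s^2 - 5*s + 4) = (s - 2)*(s - 1)*(s - 4)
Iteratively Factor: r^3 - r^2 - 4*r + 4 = (r - 2)*(r^2 + r - 2) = (r - 2)*(r + 2)*(r - 1)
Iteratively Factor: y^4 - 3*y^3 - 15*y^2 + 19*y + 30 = (y - 5)*(y^3 + 2*y^2 - 5*y - 6) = (y - 5)*(y - 2)*(y^2 + 4*y + 3) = (y - 5)*(y - 2)*(y + 1)*(y + 3)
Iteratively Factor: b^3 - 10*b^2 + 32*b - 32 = (b - 4)*(b^2 - 6*b + 8) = (b - 4)*(b - 2)*(b - 4)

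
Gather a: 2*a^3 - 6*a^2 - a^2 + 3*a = 2*a^3 - 7*a^2 + 3*a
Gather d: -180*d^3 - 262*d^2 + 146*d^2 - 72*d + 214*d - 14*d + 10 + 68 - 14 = -180*d^3 - 116*d^2 + 128*d + 64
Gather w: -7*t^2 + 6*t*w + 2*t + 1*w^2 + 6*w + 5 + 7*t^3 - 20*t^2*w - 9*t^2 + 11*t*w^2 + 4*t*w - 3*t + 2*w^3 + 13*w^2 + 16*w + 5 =7*t^3 - 16*t^2 - t + 2*w^3 + w^2*(11*t + 14) + w*(-20*t^2 + 10*t + 22) + 10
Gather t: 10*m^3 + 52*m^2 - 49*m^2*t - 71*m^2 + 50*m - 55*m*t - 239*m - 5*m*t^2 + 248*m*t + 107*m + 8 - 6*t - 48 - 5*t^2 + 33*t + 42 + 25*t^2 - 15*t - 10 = 10*m^3 - 19*m^2 - 82*m + t^2*(20 - 5*m) + t*(-49*m^2 + 193*m + 12) - 8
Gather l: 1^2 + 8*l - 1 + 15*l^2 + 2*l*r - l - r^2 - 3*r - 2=15*l^2 + l*(2*r + 7) - r^2 - 3*r - 2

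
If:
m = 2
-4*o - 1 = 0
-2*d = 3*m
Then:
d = -3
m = 2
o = -1/4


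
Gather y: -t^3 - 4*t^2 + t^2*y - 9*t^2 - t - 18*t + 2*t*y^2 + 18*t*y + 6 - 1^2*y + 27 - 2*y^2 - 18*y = -t^3 - 13*t^2 - 19*t + y^2*(2*t - 2) + y*(t^2 + 18*t - 19) + 33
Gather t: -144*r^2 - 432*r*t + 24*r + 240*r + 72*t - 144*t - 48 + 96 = -144*r^2 + 264*r + t*(-432*r - 72) + 48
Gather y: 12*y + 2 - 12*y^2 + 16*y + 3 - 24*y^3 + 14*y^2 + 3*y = -24*y^3 + 2*y^2 + 31*y + 5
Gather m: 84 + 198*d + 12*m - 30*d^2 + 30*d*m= -30*d^2 + 198*d + m*(30*d + 12) + 84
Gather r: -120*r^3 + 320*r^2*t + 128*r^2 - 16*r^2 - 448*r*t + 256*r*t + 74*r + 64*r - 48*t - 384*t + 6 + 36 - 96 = -120*r^3 + r^2*(320*t + 112) + r*(138 - 192*t) - 432*t - 54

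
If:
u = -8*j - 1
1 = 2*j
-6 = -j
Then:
No Solution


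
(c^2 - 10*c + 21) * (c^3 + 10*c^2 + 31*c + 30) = c^5 - 48*c^3 - 70*c^2 + 351*c + 630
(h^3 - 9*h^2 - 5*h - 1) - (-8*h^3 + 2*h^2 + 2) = 9*h^3 - 11*h^2 - 5*h - 3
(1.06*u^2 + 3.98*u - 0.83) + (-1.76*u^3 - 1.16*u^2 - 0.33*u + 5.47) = -1.76*u^3 - 0.0999999999999999*u^2 + 3.65*u + 4.64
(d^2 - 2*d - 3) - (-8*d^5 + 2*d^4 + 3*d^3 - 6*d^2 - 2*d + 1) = 8*d^5 - 2*d^4 - 3*d^3 + 7*d^2 - 4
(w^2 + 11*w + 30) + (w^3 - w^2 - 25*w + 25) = w^3 - 14*w + 55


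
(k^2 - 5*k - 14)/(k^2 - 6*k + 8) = (k^2 - 5*k - 14)/(k^2 - 6*k + 8)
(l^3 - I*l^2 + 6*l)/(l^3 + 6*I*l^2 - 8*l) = (l - 3*I)/(l + 4*I)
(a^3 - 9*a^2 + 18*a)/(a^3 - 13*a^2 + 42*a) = (a - 3)/(a - 7)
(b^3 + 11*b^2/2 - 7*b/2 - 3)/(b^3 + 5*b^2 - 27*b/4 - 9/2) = 2*(b - 1)/(2*b - 3)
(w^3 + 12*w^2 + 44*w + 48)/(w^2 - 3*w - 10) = (w^2 + 10*w + 24)/(w - 5)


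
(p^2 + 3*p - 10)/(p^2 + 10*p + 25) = (p - 2)/(p + 5)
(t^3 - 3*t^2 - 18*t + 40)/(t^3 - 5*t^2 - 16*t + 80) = (t - 2)/(t - 4)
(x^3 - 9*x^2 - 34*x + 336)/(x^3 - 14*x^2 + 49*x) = (x^2 - 2*x - 48)/(x*(x - 7))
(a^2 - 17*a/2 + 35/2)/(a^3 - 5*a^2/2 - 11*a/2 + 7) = (a - 5)/(a^2 + a - 2)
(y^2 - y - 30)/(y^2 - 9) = (y^2 - y - 30)/(y^2 - 9)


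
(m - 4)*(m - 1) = m^2 - 5*m + 4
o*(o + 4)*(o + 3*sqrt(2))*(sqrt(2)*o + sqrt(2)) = sqrt(2)*o^4 + 6*o^3 + 5*sqrt(2)*o^3 + 4*sqrt(2)*o^2 + 30*o^2 + 24*o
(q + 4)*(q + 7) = q^2 + 11*q + 28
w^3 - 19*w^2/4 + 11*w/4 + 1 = (w - 4)*(w - 1)*(w + 1/4)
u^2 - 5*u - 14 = (u - 7)*(u + 2)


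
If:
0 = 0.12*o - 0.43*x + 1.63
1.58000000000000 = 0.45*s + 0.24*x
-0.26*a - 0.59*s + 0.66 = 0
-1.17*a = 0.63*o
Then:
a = -0.52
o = 0.96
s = 1.35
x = 4.06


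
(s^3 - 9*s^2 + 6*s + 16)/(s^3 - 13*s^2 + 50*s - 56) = (s^2 - 7*s - 8)/(s^2 - 11*s + 28)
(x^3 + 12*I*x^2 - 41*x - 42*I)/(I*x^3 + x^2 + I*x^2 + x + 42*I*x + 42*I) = (-I*x^3 + 12*x^2 + 41*I*x - 42)/(x^3 + x^2*(1 - I) + x*(42 - I) + 42)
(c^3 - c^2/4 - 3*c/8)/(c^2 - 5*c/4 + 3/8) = c*(2*c + 1)/(2*c - 1)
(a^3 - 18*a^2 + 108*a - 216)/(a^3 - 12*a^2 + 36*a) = (a - 6)/a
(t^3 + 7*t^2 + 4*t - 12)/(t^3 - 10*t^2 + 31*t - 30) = (t^3 + 7*t^2 + 4*t - 12)/(t^3 - 10*t^2 + 31*t - 30)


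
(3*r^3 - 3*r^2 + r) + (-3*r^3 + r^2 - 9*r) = -2*r^2 - 8*r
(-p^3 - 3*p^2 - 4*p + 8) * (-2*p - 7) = 2*p^4 + 13*p^3 + 29*p^2 + 12*p - 56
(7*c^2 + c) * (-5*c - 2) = -35*c^3 - 19*c^2 - 2*c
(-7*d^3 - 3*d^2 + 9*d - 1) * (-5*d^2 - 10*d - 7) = 35*d^5 + 85*d^4 + 34*d^3 - 64*d^2 - 53*d + 7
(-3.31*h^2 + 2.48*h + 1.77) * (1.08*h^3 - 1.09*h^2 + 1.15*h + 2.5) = -3.5748*h^5 + 6.2863*h^4 - 4.5981*h^3 - 7.3523*h^2 + 8.2355*h + 4.425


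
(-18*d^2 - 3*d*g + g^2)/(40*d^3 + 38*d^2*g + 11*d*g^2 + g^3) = (-18*d^2 - 3*d*g + g^2)/(40*d^3 + 38*d^2*g + 11*d*g^2 + g^3)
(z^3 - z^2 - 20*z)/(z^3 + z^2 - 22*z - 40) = z/(z + 2)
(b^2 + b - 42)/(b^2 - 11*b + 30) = (b + 7)/(b - 5)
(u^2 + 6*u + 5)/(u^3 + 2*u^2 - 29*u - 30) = (u + 5)/(u^2 + u - 30)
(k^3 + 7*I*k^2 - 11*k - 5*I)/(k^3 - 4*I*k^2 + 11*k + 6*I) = (k + 5*I)/(k - 6*I)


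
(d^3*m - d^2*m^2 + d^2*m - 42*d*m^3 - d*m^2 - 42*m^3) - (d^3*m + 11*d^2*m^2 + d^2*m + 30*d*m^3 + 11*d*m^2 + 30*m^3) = -12*d^2*m^2 - 72*d*m^3 - 12*d*m^2 - 72*m^3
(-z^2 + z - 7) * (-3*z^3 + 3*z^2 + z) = 3*z^5 - 6*z^4 + 23*z^3 - 20*z^2 - 7*z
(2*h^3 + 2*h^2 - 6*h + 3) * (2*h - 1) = 4*h^4 + 2*h^3 - 14*h^2 + 12*h - 3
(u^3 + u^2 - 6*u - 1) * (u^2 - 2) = u^5 + u^4 - 8*u^3 - 3*u^2 + 12*u + 2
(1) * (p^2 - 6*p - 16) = p^2 - 6*p - 16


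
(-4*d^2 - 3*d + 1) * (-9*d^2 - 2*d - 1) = 36*d^4 + 35*d^3 + d^2 + d - 1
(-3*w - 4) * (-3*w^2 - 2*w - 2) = 9*w^3 + 18*w^2 + 14*w + 8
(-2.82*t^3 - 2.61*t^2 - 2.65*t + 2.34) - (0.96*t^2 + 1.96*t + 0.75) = -2.82*t^3 - 3.57*t^2 - 4.61*t + 1.59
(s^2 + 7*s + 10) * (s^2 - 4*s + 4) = s^4 + 3*s^3 - 14*s^2 - 12*s + 40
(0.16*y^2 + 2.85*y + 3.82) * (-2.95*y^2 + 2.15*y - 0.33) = -0.472*y^4 - 8.0635*y^3 - 5.1943*y^2 + 7.2725*y - 1.2606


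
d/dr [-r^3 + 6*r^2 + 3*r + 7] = -3*r^2 + 12*r + 3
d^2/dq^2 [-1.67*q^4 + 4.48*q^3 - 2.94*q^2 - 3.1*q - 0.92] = -20.04*q^2 + 26.88*q - 5.88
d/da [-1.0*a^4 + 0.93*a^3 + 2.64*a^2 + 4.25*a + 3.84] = -4.0*a^3 + 2.79*a^2 + 5.28*a + 4.25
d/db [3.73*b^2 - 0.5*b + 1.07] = 7.46*b - 0.5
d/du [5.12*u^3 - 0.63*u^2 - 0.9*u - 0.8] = 15.36*u^2 - 1.26*u - 0.9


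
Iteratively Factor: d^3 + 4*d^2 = (d)*(d^2 + 4*d) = d*(d + 4)*(d)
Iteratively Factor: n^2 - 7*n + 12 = (n - 3)*(n - 4)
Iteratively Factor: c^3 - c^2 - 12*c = (c)*(c^2 - c - 12) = c*(c + 3)*(c - 4)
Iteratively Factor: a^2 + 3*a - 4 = (a + 4)*(a - 1)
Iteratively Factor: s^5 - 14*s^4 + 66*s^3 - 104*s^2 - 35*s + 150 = (s - 5)*(s^4 - 9*s^3 + 21*s^2 + s - 30) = (s - 5)*(s - 2)*(s^3 - 7*s^2 + 7*s + 15) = (s - 5)*(s - 3)*(s - 2)*(s^2 - 4*s - 5) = (s - 5)^2*(s - 3)*(s - 2)*(s + 1)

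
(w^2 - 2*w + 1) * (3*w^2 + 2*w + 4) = 3*w^4 - 4*w^3 + 3*w^2 - 6*w + 4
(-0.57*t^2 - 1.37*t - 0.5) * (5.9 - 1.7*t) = 0.969*t^3 - 1.034*t^2 - 7.233*t - 2.95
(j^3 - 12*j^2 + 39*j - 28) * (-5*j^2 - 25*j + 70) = -5*j^5 + 35*j^4 + 175*j^3 - 1675*j^2 + 3430*j - 1960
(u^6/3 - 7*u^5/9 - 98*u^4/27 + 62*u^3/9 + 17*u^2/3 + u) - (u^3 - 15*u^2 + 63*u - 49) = u^6/3 - 7*u^5/9 - 98*u^4/27 + 53*u^3/9 + 62*u^2/3 - 62*u + 49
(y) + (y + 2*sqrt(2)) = 2*y + 2*sqrt(2)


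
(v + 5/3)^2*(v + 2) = v^3 + 16*v^2/3 + 85*v/9 + 50/9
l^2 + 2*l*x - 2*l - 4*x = (l - 2)*(l + 2*x)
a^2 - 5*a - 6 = (a - 6)*(a + 1)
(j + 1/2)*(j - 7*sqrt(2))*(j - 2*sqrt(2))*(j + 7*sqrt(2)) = j^4 - 2*sqrt(2)*j^3 + j^3/2 - 98*j^2 - sqrt(2)*j^2 - 49*j + 196*sqrt(2)*j + 98*sqrt(2)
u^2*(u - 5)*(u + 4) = u^4 - u^3 - 20*u^2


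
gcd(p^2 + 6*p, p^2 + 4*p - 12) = p + 6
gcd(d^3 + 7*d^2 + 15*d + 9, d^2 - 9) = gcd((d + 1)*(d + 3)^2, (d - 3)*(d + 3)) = d + 3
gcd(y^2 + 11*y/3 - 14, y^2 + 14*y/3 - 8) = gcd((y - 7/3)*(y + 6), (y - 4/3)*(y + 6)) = y + 6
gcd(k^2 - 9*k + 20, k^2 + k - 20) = k - 4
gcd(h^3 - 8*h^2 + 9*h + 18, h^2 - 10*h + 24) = h - 6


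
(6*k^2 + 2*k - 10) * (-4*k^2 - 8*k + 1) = -24*k^4 - 56*k^3 + 30*k^2 + 82*k - 10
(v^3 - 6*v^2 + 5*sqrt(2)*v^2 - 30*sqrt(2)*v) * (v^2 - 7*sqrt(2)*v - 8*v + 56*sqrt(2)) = v^5 - 14*v^4 - 2*sqrt(2)*v^4 - 22*v^3 + 28*sqrt(2)*v^3 - 96*sqrt(2)*v^2 + 980*v^2 - 3360*v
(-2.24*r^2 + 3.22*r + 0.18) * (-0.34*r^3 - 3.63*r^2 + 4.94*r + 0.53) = 0.7616*r^5 + 7.0364*r^4 - 22.8154*r^3 + 14.0662*r^2 + 2.5958*r + 0.0954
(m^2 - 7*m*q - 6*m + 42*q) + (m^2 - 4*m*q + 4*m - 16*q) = 2*m^2 - 11*m*q - 2*m + 26*q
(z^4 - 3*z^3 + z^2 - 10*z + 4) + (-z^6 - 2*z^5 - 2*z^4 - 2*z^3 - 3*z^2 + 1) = -z^6 - 2*z^5 - z^4 - 5*z^3 - 2*z^2 - 10*z + 5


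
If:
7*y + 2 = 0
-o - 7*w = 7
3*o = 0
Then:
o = 0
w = -1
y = -2/7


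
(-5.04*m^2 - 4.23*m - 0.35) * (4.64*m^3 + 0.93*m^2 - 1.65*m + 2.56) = -23.3856*m^5 - 24.3144*m^4 + 2.7581*m^3 - 6.2484*m^2 - 10.2513*m - 0.896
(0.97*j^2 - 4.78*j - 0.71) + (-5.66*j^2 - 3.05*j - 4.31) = -4.69*j^2 - 7.83*j - 5.02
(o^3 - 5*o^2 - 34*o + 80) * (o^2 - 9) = o^5 - 5*o^4 - 43*o^3 + 125*o^2 + 306*o - 720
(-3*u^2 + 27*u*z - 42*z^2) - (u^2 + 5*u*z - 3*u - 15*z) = -4*u^2 + 22*u*z + 3*u - 42*z^2 + 15*z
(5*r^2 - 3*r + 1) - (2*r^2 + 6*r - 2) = 3*r^2 - 9*r + 3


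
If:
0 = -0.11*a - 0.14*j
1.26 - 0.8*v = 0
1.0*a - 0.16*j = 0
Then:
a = 0.00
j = 0.00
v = 1.58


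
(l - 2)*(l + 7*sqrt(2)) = l^2 - 2*l + 7*sqrt(2)*l - 14*sqrt(2)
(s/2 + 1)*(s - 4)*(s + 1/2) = s^3/2 - 3*s^2/4 - 9*s/2 - 2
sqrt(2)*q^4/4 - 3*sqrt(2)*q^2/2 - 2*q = q*(q/2 + sqrt(2)/2)*(q - 2*sqrt(2))*(sqrt(2)*q/2 + 1)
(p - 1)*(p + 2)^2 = p^3 + 3*p^2 - 4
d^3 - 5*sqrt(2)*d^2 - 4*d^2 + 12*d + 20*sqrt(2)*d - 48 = (d - 4)*(d - 3*sqrt(2))*(d - 2*sqrt(2))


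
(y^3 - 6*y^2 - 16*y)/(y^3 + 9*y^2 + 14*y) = (y - 8)/(y + 7)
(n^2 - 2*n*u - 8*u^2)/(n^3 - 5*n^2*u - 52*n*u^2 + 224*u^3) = (-n - 2*u)/(-n^2 + n*u + 56*u^2)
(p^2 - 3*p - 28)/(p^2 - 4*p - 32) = (p - 7)/(p - 8)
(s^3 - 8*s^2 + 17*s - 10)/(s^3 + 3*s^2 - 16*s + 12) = (s - 5)/(s + 6)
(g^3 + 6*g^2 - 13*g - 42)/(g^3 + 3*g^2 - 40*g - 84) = (g - 3)/(g - 6)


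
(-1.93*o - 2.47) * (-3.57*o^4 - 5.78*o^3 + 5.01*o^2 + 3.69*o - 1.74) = 6.8901*o^5 + 19.9733*o^4 + 4.6073*o^3 - 19.4964*o^2 - 5.7561*o + 4.2978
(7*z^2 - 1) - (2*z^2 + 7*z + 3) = 5*z^2 - 7*z - 4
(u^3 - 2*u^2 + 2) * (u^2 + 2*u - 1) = u^5 - 5*u^3 + 4*u^2 + 4*u - 2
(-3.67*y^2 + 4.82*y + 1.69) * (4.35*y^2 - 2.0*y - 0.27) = -15.9645*y^4 + 28.307*y^3 - 1.2976*y^2 - 4.6814*y - 0.4563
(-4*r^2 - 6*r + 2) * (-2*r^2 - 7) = 8*r^4 + 12*r^3 + 24*r^2 + 42*r - 14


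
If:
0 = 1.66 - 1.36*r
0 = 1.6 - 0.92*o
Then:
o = 1.74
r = 1.22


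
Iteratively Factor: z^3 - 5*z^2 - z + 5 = (z - 1)*(z^2 - 4*z - 5) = (z - 1)*(z + 1)*(z - 5)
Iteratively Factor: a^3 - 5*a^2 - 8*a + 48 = (a - 4)*(a^2 - a - 12) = (a - 4)*(a + 3)*(a - 4)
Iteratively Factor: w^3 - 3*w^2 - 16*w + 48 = (w + 4)*(w^2 - 7*w + 12) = (w - 3)*(w + 4)*(w - 4)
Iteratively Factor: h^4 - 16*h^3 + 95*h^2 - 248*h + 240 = (h - 3)*(h^3 - 13*h^2 + 56*h - 80) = (h - 4)*(h - 3)*(h^2 - 9*h + 20) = (h - 4)^2*(h - 3)*(h - 5)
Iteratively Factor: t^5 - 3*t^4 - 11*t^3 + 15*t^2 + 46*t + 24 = (t + 1)*(t^4 - 4*t^3 - 7*t^2 + 22*t + 24) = (t - 4)*(t + 1)*(t^3 - 7*t - 6) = (t - 4)*(t - 3)*(t + 1)*(t^2 + 3*t + 2) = (t - 4)*(t - 3)*(t + 1)*(t + 2)*(t + 1)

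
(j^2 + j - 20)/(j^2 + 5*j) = (j - 4)/j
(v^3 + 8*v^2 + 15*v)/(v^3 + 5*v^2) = (v + 3)/v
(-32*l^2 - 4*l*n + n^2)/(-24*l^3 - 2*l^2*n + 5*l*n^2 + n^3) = (8*l - n)/(6*l^2 - l*n - n^2)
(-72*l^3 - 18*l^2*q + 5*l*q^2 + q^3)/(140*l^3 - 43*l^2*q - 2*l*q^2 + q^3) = (18*l^2 + 9*l*q + q^2)/(-35*l^2 + 2*l*q + q^2)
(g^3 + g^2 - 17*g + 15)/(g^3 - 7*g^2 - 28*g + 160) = (g^2 - 4*g + 3)/(g^2 - 12*g + 32)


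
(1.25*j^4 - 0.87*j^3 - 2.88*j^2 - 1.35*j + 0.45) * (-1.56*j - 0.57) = -1.95*j^5 + 0.6447*j^4 + 4.9887*j^3 + 3.7476*j^2 + 0.0674999999999999*j - 0.2565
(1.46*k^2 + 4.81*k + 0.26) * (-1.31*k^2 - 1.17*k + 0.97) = -1.9126*k^4 - 8.0093*k^3 - 4.5521*k^2 + 4.3615*k + 0.2522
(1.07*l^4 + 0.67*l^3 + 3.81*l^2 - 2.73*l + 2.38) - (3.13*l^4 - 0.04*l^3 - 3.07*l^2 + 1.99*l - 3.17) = -2.06*l^4 + 0.71*l^3 + 6.88*l^2 - 4.72*l + 5.55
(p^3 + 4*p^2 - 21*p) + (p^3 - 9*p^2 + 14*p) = 2*p^3 - 5*p^2 - 7*p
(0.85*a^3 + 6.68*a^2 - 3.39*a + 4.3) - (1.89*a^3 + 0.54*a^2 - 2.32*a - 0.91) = -1.04*a^3 + 6.14*a^2 - 1.07*a + 5.21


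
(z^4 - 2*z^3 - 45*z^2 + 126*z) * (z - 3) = z^5 - 5*z^4 - 39*z^3 + 261*z^2 - 378*z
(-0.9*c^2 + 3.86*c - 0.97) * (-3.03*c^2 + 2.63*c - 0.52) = 2.727*c^4 - 14.0628*c^3 + 13.5589*c^2 - 4.5583*c + 0.5044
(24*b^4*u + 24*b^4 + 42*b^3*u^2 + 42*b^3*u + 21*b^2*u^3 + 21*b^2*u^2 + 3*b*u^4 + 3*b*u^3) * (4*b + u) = 96*b^5*u + 96*b^5 + 192*b^4*u^2 + 192*b^4*u + 126*b^3*u^3 + 126*b^3*u^2 + 33*b^2*u^4 + 33*b^2*u^3 + 3*b*u^5 + 3*b*u^4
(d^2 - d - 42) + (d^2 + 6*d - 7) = 2*d^2 + 5*d - 49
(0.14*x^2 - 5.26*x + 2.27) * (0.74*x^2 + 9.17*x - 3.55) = 0.1036*x^4 - 2.6086*x^3 - 47.0514*x^2 + 39.4889*x - 8.0585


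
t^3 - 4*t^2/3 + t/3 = t*(t - 1)*(t - 1/3)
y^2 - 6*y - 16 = (y - 8)*(y + 2)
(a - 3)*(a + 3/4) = a^2 - 9*a/4 - 9/4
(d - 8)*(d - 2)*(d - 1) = d^3 - 11*d^2 + 26*d - 16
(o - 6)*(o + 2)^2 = o^3 - 2*o^2 - 20*o - 24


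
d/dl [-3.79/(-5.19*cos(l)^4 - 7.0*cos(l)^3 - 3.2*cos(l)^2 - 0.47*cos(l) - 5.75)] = (78.6804*cos(l)^3 + 79.59*cos(l)^2 + 24.256*cos(l) + 1.7813)*sin(l)/(5.19*cos(l)^4 + 7.0*cos(l)^3 + 3.2*cos(l)^2 + 0.47*cos(l) + 5.75)^2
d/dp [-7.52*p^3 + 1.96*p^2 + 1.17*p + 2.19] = -22.56*p^2 + 3.92*p + 1.17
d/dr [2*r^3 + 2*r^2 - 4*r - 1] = 6*r^2 + 4*r - 4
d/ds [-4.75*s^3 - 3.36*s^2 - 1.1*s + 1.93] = -14.25*s^2 - 6.72*s - 1.1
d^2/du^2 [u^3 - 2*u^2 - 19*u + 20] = 6*u - 4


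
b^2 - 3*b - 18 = (b - 6)*(b + 3)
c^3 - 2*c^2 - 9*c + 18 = (c - 3)*(c - 2)*(c + 3)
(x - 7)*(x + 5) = x^2 - 2*x - 35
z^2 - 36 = (z - 6)*(z + 6)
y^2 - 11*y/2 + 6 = (y - 4)*(y - 3/2)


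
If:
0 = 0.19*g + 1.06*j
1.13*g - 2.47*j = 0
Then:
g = 0.00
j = 0.00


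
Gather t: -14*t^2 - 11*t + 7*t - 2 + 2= -14*t^2 - 4*t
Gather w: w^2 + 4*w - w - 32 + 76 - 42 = w^2 + 3*w + 2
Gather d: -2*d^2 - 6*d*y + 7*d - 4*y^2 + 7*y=-2*d^2 + d*(7 - 6*y) - 4*y^2 + 7*y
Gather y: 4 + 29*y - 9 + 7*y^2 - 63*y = 7*y^2 - 34*y - 5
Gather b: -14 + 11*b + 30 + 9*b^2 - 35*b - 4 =9*b^2 - 24*b + 12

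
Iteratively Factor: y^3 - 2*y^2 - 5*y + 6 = (y - 3)*(y^2 + y - 2) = (y - 3)*(y + 2)*(y - 1)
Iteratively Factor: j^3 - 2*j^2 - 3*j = (j)*(j^2 - 2*j - 3) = j*(j + 1)*(j - 3)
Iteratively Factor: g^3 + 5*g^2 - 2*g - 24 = (g + 3)*(g^2 + 2*g - 8) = (g - 2)*(g + 3)*(g + 4)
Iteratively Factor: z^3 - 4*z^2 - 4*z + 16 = (z - 2)*(z^2 - 2*z - 8) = (z - 4)*(z - 2)*(z + 2)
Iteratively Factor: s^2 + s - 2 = (s + 2)*(s - 1)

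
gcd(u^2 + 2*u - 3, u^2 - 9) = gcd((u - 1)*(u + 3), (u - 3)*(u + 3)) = u + 3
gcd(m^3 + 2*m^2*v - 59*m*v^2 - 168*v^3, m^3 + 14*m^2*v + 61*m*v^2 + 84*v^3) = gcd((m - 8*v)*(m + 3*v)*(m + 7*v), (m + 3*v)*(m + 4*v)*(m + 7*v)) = m^2 + 10*m*v + 21*v^2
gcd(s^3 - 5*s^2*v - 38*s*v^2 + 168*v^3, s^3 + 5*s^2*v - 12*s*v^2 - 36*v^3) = s + 6*v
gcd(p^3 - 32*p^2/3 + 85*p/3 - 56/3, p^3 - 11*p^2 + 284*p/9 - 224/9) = p^2 - 29*p/3 + 56/3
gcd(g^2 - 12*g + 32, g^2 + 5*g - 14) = 1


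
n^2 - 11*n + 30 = (n - 6)*(n - 5)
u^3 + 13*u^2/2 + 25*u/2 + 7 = (u + 1)*(u + 2)*(u + 7/2)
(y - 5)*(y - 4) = y^2 - 9*y + 20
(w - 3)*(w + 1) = w^2 - 2*w - 3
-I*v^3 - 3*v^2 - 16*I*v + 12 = (v - 6*I)*(v + 2*I)*(-I*v + 1)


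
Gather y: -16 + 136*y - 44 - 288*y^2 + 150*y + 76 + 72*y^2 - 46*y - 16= -216*y^2 + 240*y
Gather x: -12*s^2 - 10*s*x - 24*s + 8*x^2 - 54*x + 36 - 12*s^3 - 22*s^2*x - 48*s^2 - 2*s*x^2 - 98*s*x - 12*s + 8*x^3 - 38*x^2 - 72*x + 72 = -12*s^3 - 60*s^2 - 36*s + 8*x^3 + x^2*(-2*s - 30) + x*(-22*s^2 - 108*s - 126) + 108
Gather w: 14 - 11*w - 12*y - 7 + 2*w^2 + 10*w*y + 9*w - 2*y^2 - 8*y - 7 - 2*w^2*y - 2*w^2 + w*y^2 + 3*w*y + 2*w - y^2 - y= -2*w^2*y + w*(y^2 + 13*y) - 3*y^2 - 21*y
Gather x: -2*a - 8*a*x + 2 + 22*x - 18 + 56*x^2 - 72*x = -2*a + 56*x^2 + x*(-8*a - 50) - 16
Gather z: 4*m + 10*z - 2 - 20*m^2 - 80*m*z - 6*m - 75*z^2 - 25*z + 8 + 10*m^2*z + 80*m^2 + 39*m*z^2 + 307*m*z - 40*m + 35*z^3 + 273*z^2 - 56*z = 60*m^2 - 42*m + 35*z^3 + z^2*(39*m + 198) + z*(10*m^2 + 227*m - 71) + 6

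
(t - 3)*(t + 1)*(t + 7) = t^3 + 5*t^2 - 17*t - 21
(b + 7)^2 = b^2 + 14*b + 49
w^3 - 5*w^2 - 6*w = w*(w - 6)*(w + 1)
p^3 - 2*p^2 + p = p*(p - 1)^2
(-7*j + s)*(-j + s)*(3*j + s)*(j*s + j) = 21*j^4*s + 21*j^4 - 17*j^3*s^2 - 17*j^3*s - 5*j^2*s^3 - 5*j^2*s^2 + j*s^4 + j*s^3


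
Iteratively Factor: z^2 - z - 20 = (z + 4)*(z - 5)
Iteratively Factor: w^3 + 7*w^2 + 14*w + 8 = (w + 4)*(w^2 + 3*w + 2) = (w + 2)*(w + 4)*(w + 1)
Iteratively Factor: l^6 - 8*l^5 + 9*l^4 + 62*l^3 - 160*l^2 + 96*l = (l)*(l^5 - 8*l^4 + 9*l^3 + 62*l^2 - 160*l + 96) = l*(l + 3)*(l^4 - 11*l^3 + 42*l^2 - 64*l + 32) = l*(l - 4)*(l + 3)*(l^3 - 7*l^2 + 14*l - 8) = l*(l - 4)*(l - 2)*(l + 3)*(l^2 - 5*l + 4) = l*(l - 4)*(l - 2)*(l - 1)*(l + 3)*(l - 4)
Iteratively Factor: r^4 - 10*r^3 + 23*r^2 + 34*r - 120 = (r + 2)*(r^3 - 12*r^2 + 47*r - 60) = (r - 4)*(r + 2)*(r^2 - 8*r + 15) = (r - 5)*(r - 4)*(r + 2)*(r - 3)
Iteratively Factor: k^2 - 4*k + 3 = (k - 1)*(k - 3)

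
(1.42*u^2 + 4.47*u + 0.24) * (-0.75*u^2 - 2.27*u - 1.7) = -1.065*u^4 - 6.5759*u^3 - 12.7409*u^2 - 8.1438*u - 0.408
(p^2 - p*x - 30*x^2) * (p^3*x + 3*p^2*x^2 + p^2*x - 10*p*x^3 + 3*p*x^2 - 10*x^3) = p^5*x + 2*p^4*x^2 + p^4*x - 43*p^3*x^3 + 2*p^3*x^2 - 80*p^2*x^4 - 43*p^2*x^3 + 300*p*x^5 - 80*p*x^4 + 300*x^5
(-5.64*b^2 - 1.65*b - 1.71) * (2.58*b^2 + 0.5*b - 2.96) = -14.5512*b^4 - 7.077*b^3 + 11.4576*b^2 + 4.029*b + 5.0616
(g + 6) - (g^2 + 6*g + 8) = -g^2 - 5*g - 2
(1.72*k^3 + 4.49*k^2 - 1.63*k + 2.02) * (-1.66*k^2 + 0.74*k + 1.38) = -2.8552*k^5 - 6.1806*k^4 + 8.402*k^3 + 1.6368*k^2 - 0.7546*k + 2.7876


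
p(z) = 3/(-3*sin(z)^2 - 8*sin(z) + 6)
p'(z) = 3*(6*sin(z)*cos(z) + 8*cos(z))/(-3*sin(z)^2 - 8*sin(z) + 6)^2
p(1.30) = -0.67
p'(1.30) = 0.55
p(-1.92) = 0.28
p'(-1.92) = -0.02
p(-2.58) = 0.32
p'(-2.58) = -0.14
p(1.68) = -0.61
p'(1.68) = -0.19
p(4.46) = 0.27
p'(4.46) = -0.01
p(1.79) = -0.64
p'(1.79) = -0.42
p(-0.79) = 0.30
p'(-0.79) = 0.08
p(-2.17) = 0.28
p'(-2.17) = -0.05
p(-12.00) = 3.56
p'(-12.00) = 39.90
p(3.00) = 0.62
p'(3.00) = -1.14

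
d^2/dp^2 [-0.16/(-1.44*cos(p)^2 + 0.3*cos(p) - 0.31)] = (-1.327104*(1 - cos(p)^2)^2 + 0.20736*cos(p)^3 - 0.392256*cos(p)^2 - 0.4296*cos(p) + 1.213056)/(1.44*cos(p)^2 - 0.3*cos(p) + 0.31)^3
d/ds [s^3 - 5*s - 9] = 3*s^2 - 5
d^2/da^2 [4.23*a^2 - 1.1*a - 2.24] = 8.46000000000000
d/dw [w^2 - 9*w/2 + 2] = 2*w - 9/2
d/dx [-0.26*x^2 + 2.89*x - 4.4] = 2.89 - 0.52*x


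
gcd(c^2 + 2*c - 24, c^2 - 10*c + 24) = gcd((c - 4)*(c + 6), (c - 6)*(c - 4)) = c - 4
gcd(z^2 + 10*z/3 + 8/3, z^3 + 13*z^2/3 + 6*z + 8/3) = z^2 + 10*z/3 + 8/3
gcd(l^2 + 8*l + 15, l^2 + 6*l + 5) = l + 5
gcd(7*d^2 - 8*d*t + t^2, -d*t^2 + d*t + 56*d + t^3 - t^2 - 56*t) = -d + t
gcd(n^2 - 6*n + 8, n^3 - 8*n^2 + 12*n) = n - 2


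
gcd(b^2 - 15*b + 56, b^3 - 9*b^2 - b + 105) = b - 7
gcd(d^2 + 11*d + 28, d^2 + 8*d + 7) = d + 7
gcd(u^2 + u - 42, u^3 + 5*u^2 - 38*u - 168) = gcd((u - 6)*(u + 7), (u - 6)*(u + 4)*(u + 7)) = u^2 + u - 42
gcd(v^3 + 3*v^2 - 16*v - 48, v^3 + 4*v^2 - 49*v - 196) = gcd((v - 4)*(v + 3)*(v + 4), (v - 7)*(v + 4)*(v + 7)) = v + 4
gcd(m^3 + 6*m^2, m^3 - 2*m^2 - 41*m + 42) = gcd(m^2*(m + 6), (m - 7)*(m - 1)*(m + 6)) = m + 6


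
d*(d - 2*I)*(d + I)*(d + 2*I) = d^4 + I*d^3 + 4*d^2 + 4*I*d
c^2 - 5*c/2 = c*(c - 5/2)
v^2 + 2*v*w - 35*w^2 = (v - 5*w)*(v + 7*w)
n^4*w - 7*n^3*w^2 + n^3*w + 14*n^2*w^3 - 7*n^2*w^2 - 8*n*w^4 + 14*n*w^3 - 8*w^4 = (n - 4*w)*(n - 2*w)*(n - w)*(n*w + w)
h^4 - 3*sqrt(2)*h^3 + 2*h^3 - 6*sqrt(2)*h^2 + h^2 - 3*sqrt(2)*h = h*(h + 1)^2*(h - 3*sqrt(2))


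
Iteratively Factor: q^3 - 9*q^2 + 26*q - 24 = (q - 2)*(q^2 - 7*q + 12) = (q - 3)*(q - 2)*(q - 4)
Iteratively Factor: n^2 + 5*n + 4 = (n + 4)*(n + 1)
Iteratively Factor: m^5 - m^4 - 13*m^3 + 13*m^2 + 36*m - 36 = (m - 1)*(m^4 - 13*m^2 + 36) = (m - 2)*(m - 1)*(m^3 + 2*m^2 - 9*m - 18) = (m - 3)*(m - 2)*(m - 1)*(m^2 + 5*m + 6) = (m - 3)*(m - 2)*(m - 1)*(m + 3)*(m + 2)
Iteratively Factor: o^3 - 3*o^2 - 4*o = (o - 4)*(o^2 + o) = o*(o - 4)*(o + 1)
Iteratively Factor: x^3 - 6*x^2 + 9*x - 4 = (x - 1)*(x^2 - 5*x + 4) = (x - 4)*(x - 1)*(x - 1)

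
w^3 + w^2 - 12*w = w*(w - 3)*(w + 4)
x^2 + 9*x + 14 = (x + 2)*(x + 7)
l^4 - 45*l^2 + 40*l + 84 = (l - 6)*(l - 2)*(l + 1)*(l + 7)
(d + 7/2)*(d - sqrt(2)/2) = d^2 - sqrt(2)*d/2 + 7*d/2 - 7*sqrt(2)/4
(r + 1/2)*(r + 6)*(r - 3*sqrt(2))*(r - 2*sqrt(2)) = r^4 - 5*sqrt(2)*r^3 + 13*r^3/2 - 65*sqrt(2)*r^2/2 + 15*r^2 - 15*sqrt(2)*r + 78*r + 36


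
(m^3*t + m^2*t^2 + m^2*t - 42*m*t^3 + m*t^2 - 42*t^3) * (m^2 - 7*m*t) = m^5*t - 6*m^4*t^2 + m^4*t - 49*m^3*t^3 - 6*m^3*t^2 + 294*m^2*t^4 - 49*m^2*t^3 + 294*m*t^4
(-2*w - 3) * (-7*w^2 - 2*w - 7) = 14*w^3 + 25*w^2 + 20*w + 21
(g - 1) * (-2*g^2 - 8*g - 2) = -2*g^3 - 6*g^2 + 6*g + 2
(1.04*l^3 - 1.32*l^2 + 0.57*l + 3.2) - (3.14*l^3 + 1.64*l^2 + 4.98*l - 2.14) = -2.1*l^3 - 2.96*l^2 - 4.41*l + 5.34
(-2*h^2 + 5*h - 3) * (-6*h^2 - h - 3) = 12*h^4 - 28*h^3 + 19*h^2 - 12*h + 9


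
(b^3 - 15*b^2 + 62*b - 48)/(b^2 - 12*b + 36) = (b^2 - 9*b + 8)/(b - 6)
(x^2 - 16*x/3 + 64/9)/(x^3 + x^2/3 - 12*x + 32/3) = (x - 8/3)/(x^2 + 3*x - 4)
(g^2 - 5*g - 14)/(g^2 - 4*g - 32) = (-g^2 + 5*g + 14)/(-g^2 + 4*g + 32)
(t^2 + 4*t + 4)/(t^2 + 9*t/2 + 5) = 2*(t + 2)/(2*t + 5)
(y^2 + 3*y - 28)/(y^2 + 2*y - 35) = (y - 4)/(y - 5)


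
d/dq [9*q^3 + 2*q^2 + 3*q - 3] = 27*q^2 + 4*q + 3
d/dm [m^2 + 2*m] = 2*m + 2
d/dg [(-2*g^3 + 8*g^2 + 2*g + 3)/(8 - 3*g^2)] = 2*(3*g^4 - 21*g^2 + 73*g + 8)/(9*g^4 - 48*g^2 + 64)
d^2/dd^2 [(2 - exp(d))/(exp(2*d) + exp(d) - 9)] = (-exp(4*d) + 9*exp(3*d) - 48*exp(2*d) + 65*exp(d) - 63)*exp(d)/(exp(6*d) + 3*exp(5*d) - 24*exp(4*d) - 53*exp(3*d) + 216*exp(2*d) + 243*exp(d) - 729)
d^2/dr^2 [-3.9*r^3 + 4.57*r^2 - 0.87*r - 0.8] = 9.14 - 23.4*r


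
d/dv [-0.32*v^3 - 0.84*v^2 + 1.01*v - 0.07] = -0.96*v^2 - 1.68*v + 1.01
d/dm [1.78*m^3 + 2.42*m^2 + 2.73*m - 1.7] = 5.34*m^2 + 4.84*m + 2.73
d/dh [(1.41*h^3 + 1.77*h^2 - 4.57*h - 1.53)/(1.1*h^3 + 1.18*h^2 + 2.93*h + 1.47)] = (-8.88178419700125e-16*h^5 - 0.283199999999999*h^4 + 18.3166*h^3 + 21.8458*h^2 + 8.8146*h - 2.235)/(1.21*h^6 + 2.596*h^5 + 7.8384*h^4 + 10.1488*h^3 + 12.0541*h^2 + 8.6142*h + 2.1609)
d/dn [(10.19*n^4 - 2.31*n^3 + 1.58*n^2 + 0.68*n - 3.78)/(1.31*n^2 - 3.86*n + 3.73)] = (26.6978*n^5 - 121.0263*n^4 + 169.868*n^3 - 32.8385*n^2 + 21.6904*n - 12.0544)/(1.7161*n^4 - 10.1132*n^3 + 24.6722*n^2 - 28.7956*n + 13.9129)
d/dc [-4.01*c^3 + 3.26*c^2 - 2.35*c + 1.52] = -12.03*c^2 + 6.52*c - 2.35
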